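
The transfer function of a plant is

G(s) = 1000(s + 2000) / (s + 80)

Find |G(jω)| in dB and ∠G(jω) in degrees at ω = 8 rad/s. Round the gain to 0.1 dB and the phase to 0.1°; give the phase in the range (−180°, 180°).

At s = jω = j8:
zero (s+2000): 2000 + j8 → |·| = √(2000²+8²) = √4000064 ≈ 2000, ∠ = arctan(8/2000) ≈ 0.23°
pole (s+80): 80 + j8 → |·| = √(80²+8²) = √6464 ≈ 80.399, ∠ = arctan(8/80) ≈ 5.71°
|G| = 1000 · 2000 / 80.399 ≈ 24876
Gain = 20 log₁₀(24876) ≈ 87.92 dB
∠G = 0.23° − 5.71° = -5.48°

87.9 dB, -5.5°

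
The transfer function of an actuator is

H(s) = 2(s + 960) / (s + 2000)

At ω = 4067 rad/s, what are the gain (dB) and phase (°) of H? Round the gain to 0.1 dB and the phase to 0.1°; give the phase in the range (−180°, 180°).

At s = jω = j4067:
zero (s+960): 960 + j4067 → |·| = √(960²+4067²) = √17462089 ≈ 4178.8, ∠ = arctan(4067/960) ≈ 76.72°
pole (s+2000): 2000 + j4067 → |·| = √(2000²+4067²) = √20540489 ≈ 4532.2, ∠ = arctan(4067/2000) ≈ 63.81°
|H| = 2 · 4178.8 / 4532.2 ≈ 1.844
Gain = 20 log₁₀(1.844) ≈ 5.32 dB
∠H = 76.72° − 63.81° = 12.91°

5.3 dB, 12.9°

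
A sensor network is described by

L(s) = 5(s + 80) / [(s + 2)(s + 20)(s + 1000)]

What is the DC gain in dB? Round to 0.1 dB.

L(0) = 5·80 / (2·20·1000) = 0.01
20 log₁₀(0.01) ≈ -40.00 dB

-40.0 dB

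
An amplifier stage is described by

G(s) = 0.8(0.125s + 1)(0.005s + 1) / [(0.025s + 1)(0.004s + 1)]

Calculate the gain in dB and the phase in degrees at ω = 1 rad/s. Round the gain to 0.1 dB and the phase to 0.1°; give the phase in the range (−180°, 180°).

At ω = 1 rad/s:
zero (1 + j1·0.125) = 1 + j0.125 → |·| ≈ 1.0078, ∠ ≈ 7.13°
zero (1 + j1·0.005) = 1 + j0.005 → |·| ≈ 1, ∠ ≈ 0.29°
pole (1 + j1·0.025) = 1 + j0.025 → |·| ≈ 1.0003, ∠ ≈ 1.43°
pole (1 + j1·0.004) = 1 + j0.004 → |·| ≈ 1, ∠ ≈ 0.23°
|G| = 0.8 · 1.0078 · 1 / (1.0003 · 1) ≈ 0.806
Gain = 20 log₁₀(0.806) ≈ -1.87 dB
∠G = (7.13° + 0.29°) − (1.43° + 0.23°) = 5.76°

-1.9 dB, 5.8°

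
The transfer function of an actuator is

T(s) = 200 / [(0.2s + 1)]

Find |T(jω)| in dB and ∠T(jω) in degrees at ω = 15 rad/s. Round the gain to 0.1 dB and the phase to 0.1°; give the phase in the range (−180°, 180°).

36.0 dB, -71.6°

At ω = 15 rad/s:
pole (1 + j15·0.2) = 1 + j3 → |·| ≈ 3.1623, ∠ ≈ 71.57°
|T| = 200 · 1 / (3.1623) ≈ 63.245
Gain = 20 log₁₀(63.245) ≈ 36.02 dB
∠T = (0°) − (71.57°) = -71.57°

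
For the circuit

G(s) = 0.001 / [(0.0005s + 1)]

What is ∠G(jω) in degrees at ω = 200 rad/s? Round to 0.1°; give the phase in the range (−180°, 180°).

At ω = 200 rad/s:
pole (1 + j200·0.0005) = 1 + j0.1 → |·| ≈ 1.005, ∠ ≈ 5.71°
∠G = (0°) − (5.71°) = -5.71°

-5.7°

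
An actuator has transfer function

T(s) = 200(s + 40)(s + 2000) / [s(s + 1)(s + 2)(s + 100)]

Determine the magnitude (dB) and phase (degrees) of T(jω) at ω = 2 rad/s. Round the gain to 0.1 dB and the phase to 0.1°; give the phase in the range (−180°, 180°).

82.1 dB, 163.3°

At s = jω = j2:
zero (s+40): 40 + j2 → |·| = √(40²+2²) = √1604 ≈ 40.05, ∠ = arctan(2/40) ≈ 2.86°
zero (s+2000): 2000 + j2 → |·| = √(2000²+2²) = √4000004 ≈ 2000, ∠ = arctan(2/2000) ≈ 0.06°
pole (s+1): 1 + j2 → |·| = √(1²+2²) = √5 ≈ 2.2361, ∠ = arctan(2/1) ≈ 63.43°
pole (s+2): 2 + j2 → |·| = √(2²+2²) = √8 ≈ 2.8284, ∠ = arctan(2/2) ≈ 45.00°
pole (s+100): 100 + j2 → |·| = √(100²+2²) = √10004 ≈ 100.02, ∠ = arctan(2/100) ≈ 1.15°
pole at origin: |s| = 2, ∠ = 90.00° (in denominator)
|T| = 200 · 80100 / 1265.2 ≈ 12662
Gain = 20 log₁₀(12662) ≈ 82.05 dB
∠T = 2.92° − 199.58° = -196.66° ≡ 163.34° (principal value)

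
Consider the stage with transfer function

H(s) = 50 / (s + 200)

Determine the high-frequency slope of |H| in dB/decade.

-20 dB/decade

Each pole contributes −20 dB/decade at high frequency; each zero contributes +20 dB/decade.
Net: 0 zero(s) − 1 pole(s) → -20 dB/decade.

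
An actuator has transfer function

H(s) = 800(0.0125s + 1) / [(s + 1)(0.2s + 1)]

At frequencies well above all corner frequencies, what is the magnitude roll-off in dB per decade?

-20 dB/decade

Each pole contributes −20 dB/decade at high frequency; each zero contributes +20 dB/decade.
Net: 1 zero(s) − 2 pole(s) → -20 dB/decade.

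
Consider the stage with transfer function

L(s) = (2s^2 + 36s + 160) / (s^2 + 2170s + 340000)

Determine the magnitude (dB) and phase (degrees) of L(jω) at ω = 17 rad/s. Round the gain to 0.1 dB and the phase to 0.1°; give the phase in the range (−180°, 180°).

Substitute s = j17:
Numerator: 2(j17)^2 + 36(j17) + 160 = -418 + j612
Denominator: (j17)^2 + 2170(j17) + 340000 = 339711 + j36890
|N| = √(418² + 612²) ≈ 741.13, ∠N ≈ 124.33°
|D| = √(339711² + 36890²) ≈ 3.4171e+05, ∠D ≈ 6.20°
|L| = 741.13 / 3.4171e+05 ≈ 0.0021689
Gain = 20 log₁₀(0.0021689) ≈ -53.28 dB
∠L = 124.33° − 6.20° = 118.13°

-53.3 dB, 118.1°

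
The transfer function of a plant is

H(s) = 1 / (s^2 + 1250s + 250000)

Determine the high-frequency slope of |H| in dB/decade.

Each pole contributes −20 dB/decade at high frequency; each zero contributes +20 dB/decade.
Net: 0 zero(s) − 2 pole(s) → -40 dB/decade.

-40 dB/decade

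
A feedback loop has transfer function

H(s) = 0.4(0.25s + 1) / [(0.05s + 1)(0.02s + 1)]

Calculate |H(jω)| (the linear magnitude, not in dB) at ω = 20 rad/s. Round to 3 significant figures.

1.34

At ω = 20 rad/s:
zero (1 + j20·0.25) = 1 + j5 → |·| ≈ 5.099, ∠ ≈ 78.69°
pole (1 + j20·0.05) = 1 + j1 → |·| ≈ 1.4142, ∠ ≈ 45.00°
pole (1 + j20·0.02) = 1 + j0.4 → |·| ≈ 1.077, ∠ ≈ 21.80°
|H| = 0.4 · 5.099 / (1.4142 · 1.077) ≈ 1.3391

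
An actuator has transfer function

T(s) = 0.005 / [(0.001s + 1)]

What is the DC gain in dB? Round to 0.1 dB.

-46.0 dB

T(0) = 0.005 · 1 / 1 = 0.005
20 log₁₀(0.005) ≈ -46.02 dB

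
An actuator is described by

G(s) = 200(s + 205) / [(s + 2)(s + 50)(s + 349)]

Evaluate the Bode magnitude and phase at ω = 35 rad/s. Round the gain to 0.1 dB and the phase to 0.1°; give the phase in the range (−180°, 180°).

-25.1 dB, -117.8°

At s = jω = j35:
zero (s+205): 205 + j35 → |·| = √(205²+35²) = √43250 ≈ 207.97, ∠ = arctan(35/205) ≈ 9.69°
pole (s+2): 2 + j35 → |·| = √(2²+35²) = √1229 ≈ 35.057, ∠ = arctan(35/2) ≈ 86.73°
pole (s+50): 50 + j35 → |·| = √(50²+35²) = √3725 ≈ 61.033, ∠ = arctan(35/50) ≈ 34.99°
pole (s+349): 349 + j35 → |·| = √(349²+35²) = √123026 ≈ 350.75, ∠ = arctan(35/349) ≈ 5.73°
|G| = 200 · 207.97 / 7.5048e+05 ≈ 0.055423
Gain = 20 log₁₀(0.055423) ≈ -25.13 dB
∠G = 9.69° − 127.45° = -117.76°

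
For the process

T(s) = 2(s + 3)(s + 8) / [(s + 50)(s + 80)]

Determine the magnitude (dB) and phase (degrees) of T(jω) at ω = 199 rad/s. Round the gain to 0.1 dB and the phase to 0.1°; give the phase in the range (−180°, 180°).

5.1 dB, 32.8°

At s = jω = j199:
zero (s+3): 3 + j199 → |·| = √(3²+199²) = √39610 ≈ 199.02, ∠ = arctan(199/3) ≈ 89.14°
zero (s+8): 8 + j199 → |·| = √(8²+199²) = √39665 ≈ 199.16, ∠ = arctan(199/8) ≈ 87.70°
pole (s+50): 50 + j199 → |·| = √(50²+199²) = √42101 ≈ 205.19, ∠ = arctan(199/50) ≈ 75.90°
pole (s+80): 80 + j199 → |·| = √(80²+199²) = √46001 ≈ 214.48, ∠ = arctan(199/80) ≈ 68.10°
|T| = 2 · 39637 / 44009 ≈ 1.8013
Gain = 20 log₁₀(1.8013) ≈ 5.11 dB
∠T = 176.84° − 144.00° = 32.84°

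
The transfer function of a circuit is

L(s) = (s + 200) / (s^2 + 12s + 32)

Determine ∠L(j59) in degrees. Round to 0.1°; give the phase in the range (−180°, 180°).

Substitute s = j59:
Numerator: (j59) + 200 = 200 + j59
Denominator: (j59)^2 + 12(j59) + 32 = -3449 + j708
|N| = √(200² + 59²) ≈ 208.52, ∠N ≈ 16.44°
|D| = √(3449² + 708²) ≈ 3520.9, ∠D ≈ 168.40°
∠L = 16.44° − 168.40° = -151.96°

-152.0°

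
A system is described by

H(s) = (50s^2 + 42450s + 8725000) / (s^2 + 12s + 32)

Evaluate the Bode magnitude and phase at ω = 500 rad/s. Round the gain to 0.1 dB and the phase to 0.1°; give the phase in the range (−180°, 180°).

38.7 dB, -78.5°

Substitute s = j500:
Numerator: 50(j500)^2 + 42450(j500) + 8725000 = -3775000 + j21225000
Denominator: (j500)^2 + 12(j500) + 32 = -249968 + j6000
|N| = √(3775000² + 21225000²) ≈ 2.1558e+07, ∠N ≈ 100.08°
|D| = √(249968² + 6000²) ≈ 2.5004e+05, ∠D ≈ 178.62°
|H| = 2.1558e+07 / 2.5004e+05 ≈ 86.218
Gain = 20 log₁₀(86.218) ≈ 38.71 dB
∠H = 100.08° − 178.62° = -78.54°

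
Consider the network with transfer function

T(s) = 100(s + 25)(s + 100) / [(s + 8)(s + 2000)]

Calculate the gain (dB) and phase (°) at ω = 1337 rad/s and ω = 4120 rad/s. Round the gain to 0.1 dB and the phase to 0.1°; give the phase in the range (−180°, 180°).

At s = jω = j1337:
zero (s+25): 25 + j1337 → |·| = √(25²+1337²) = √1788194 ≈ 1337.2, ∠ = arctan(1337/25) ≈ 88.93°
zero (s+100): 100 + j1337 → |·| = √(100²+1337²) = √1797569 ≈ 1340.7, ∠ = arctan(1337/100) ≈ 85.72°
pole (s+8): 8 + j1337 → |·| = √(8²+1337²) = √1787633 ≈ 1337, ∠ = arctan(1337/8) ≈ 89.66°
pole (s+2000): 2000 + j1337 → |·| = √(2000²+1337²) = √5787569 ≈ 2405.7, ∠ = arctan(1337/2000) ≈ 33.76°
|T| = 100 · 1.7928e+06 / 3.2164e+06 ≈ 55.739
Gain = 20 log₁₀(55.739) ≈ 34.92 dB
∠T = 174.65° − 123.42° = 51.23°

At s = jω = j4120:
zero (s+25): 25 + j4120 → |·| = √(25²+4120²) = √16975025 ≈ 4120.1, ∠ = arctan(4120/25) ≈ 89.65°
zero (s+100): 100 + j4120 → |·| = √(100²+4120²) = √16984400 ≈ 4121.2, ∠ = arctan(4120/100) ≈ 88.61°
pole (s+8): 8 + j4120 → |·| = √(8²+4120²) = √16974464 ≈ 4120, ∠ = arctan(4120/8) ≈ 89.89°
pole (s+2000): 2000 + j4120 → |·| = √(2000²+4120²) = √20974400 ≈ 4579.8, ∠ = arctan(4120/2000) ≈ 64.11°
|T| = 100 · 1.698e+07 / 1.8869e+07 ≈ 89.989
Gain = 20 log₁₀(89.989) ≈ 39.08 dB
∠T = 178.26° − 154.00° = 24.26°

ω = 1337: 34.9 dB, 51.2°; ω = 4120: 39.1 dB, 24.3°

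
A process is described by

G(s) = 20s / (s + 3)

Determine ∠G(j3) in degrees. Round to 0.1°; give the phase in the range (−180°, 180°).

At s = jω = j3:
zero at origin: s = j3 → |·| = 3, ∠ = 90.00°
pole (s+3): 3 + j3 → |·| = √(3²+3²) = √18 ≈ 4.2426, ∠ = arctan(3/3) ≈ 45.00°
∠G = 90.00° − 45.00° = 45.00°

45.0°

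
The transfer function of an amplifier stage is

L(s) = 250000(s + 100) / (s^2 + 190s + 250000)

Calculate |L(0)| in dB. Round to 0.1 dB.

L(0) = 250000·100 / 250000 = 100
20 log₁₀(100) ≈ 40.00 dB

40.0 dB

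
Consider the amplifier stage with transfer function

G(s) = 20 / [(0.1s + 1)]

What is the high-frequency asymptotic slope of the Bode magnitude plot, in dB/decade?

Each pole contributes −20 dB/decade at high frequency; each zero contributes +20 dB/decade.
Net: 0 zero(s) − 1 pole(s) → -20 dB/decade.

-20 dB/decade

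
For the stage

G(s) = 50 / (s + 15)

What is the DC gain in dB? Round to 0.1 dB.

G(0) = 50 / (15) ≈ 3.3333
20 log₁₀(3.3333) ≈ 10.46 dB

10.5 dB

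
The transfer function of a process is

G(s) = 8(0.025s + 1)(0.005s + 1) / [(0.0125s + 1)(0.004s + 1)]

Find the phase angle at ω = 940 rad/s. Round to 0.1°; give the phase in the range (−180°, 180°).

5.3°

At ω = 940 rad/s:
zero (1 + j940·0.025) = 1 + j23.5 → |·| ≈ 23.521, ∠ ≈ 87.56°
zero (1 + j940·0.005) = 1 + j4.7 → |·| ≈ 4.8052, ∠ ≈ 77.99°
pole (1 + j940·0.0125) = 1 + j11.75 → |·| ≈ 11.792, ∠ ≈ 85.14°
pole (1 + j940·0.004) = 1 + j3.76 → |·| ≈ 3.8907, ∠ ≈ 75.11°
∠G = (87.56° + 77.99°) − (85.14° + 75.11°) = 5.30°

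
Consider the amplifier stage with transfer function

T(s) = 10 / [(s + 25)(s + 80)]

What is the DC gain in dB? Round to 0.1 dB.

T(0) = 10 / (25·80) = 0.005
20 log₁₀(0.005) ≈ -46.02 dB

-46.0 dB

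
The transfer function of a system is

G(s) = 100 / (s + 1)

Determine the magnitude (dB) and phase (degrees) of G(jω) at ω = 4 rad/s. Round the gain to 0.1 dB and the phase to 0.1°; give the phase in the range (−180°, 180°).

Substitute s = j4:
Numerator: 100 = 100 + j0
Denominator: (j4) + 1 = 1 + j4
|N| = √(100² + 0²) ≈ 100, ∠N ≈ 0.00°
|D| = √(1² + 4²) ≈ 4.1231, ∠D ≈ 75.96°
|G| = 100 / 4.1231 ≈ 24.254
Gain = 20 log₁₀(24.254) ≈ 27.70 dB
∠G = 0.00° − 75.96° = -75.96°

27.7 dB, -76.0°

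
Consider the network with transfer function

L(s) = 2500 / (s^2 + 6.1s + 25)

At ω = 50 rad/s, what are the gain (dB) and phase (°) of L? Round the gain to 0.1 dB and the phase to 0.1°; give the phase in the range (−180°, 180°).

0.0 dB, -173.0°

At s = jω = j50:
quadratic: (j50)² + 6.1·j50 + 25 = -2475 + j305 → |·| ≈ 2493.7, ∠ ≈ 172.97°
|L| = 2500 / 2493.7 ≈ 1.0025
Gain = 20 log₁₀(1.0025) ≈ 0.02 dB
∠L = 0.00° − 172.97° = -172.97°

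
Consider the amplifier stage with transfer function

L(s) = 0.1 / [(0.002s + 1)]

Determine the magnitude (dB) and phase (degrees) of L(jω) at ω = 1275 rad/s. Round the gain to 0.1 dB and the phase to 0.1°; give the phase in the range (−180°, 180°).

-28.8 dB, -68.6°

At ω = 1275 rad/s:
pole (1 + j1275·0.002) = 1 + j2.55 → |·| ≈ 2.7391, ∠ ≈ 68.59°
|L| = 0.1 · 1 / (2.7391) ≈ 0.036508
Gain = 20 log₁₀(0.036508) ≈ -28.75 dB
∠L = (0°) − (68.59°) = -68.59°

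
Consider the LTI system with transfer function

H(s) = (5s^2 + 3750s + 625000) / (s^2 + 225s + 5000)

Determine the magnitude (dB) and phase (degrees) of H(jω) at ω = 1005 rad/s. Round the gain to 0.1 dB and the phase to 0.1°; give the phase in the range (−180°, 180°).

Substitute s = j1005:
Numerator: 5(j1005)^2 + 3750(j1005) + 625000 = -4425125 + j3768750
Denominator: (j1005)^2 + 225(j1005) + 5000 = -1005025 + j226125
|N| = √(4425125² + 3768750²) ≈ 5.8125e+06, ∠N ≈ 139.58°
|D| = √(1005025² + 226125²) ≈ 1.0301e+06, ∠D ≈ 167.32°
|H| = 5.8125e+06 / 1.0301e+06 ≈ 5.6427
Gain = 20 log₁₀(5.6427) ≈ 15.03 dB
∠H = 139.58° − 167.32° = -27.74°

15.0 dB, -27.7°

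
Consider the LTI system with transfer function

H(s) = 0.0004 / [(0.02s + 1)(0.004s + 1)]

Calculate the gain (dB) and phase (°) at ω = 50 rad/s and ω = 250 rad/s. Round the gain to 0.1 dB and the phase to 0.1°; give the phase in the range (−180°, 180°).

At ω = 50 rad/s:
pole (1 + j50·0.02) = 1 + j1 → |·| ≈ 1.4142, ∠ ≈ 45.00°
pole (1 + j50·0.004) = 1 + j0.2 → |·| ≈ 1.0198, ∠ ≈ 11.31°
|H| = 0.0004 · 1 / (1.4142 · 1.0198) ≈ 0.00027735
Gain = 20 log₁₀(0.00027735) ≈ -71.14 dB
∠H = (0°) − (45.00° + 11.31°) = -56.31°

At ω = 250 rad/s:
pole (1 + j250·0.02) = 1 + j5 → |·| ≈ 5.099, ∠ ≈ 78.69°
pole (1 + j250·0.004) = 1 + j1 → |·| ≈ 1.4142, ∠ ≈ 45.00°
|H| = 0.0004 · 1 / (5.099 · 1.4142) ≈ 5.5471e-05
Gain = 20 log₁₀(5.5471e-05) ≈ -85.12 dB
∠H = (0°) − (78.69° + 45.00°) = -123.69°

ω = 50: -71.1 dB, -56.3°; ω = 250: -85.1 dB, -123.7°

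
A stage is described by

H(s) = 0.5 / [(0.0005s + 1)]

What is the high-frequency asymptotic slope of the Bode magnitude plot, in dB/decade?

-20 dB/decade

Each pole contributes −20 dB/decade at high frequency; each zero contributes +20 dB/decade.
Net: 0 zero(s) − 1 pole(s) → -20 dB/decade.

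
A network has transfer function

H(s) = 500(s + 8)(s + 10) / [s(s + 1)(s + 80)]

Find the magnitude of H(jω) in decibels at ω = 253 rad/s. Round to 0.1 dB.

At s = jω = j253:
zero (s+8): 8 + j253 → |·| = √(8²+253²) = √64073 ≈ 253.13, ∠ = arctan(253/8) ≈ 88.19°
zero (s+10): 10 + j253 → |·| = √(10²+253²) = √64109 ≈ 253.2, ∠ = arctan(253/10) ≈ 87.74°
pole (s+1): 1 + j253 → |·| = √(1²+253²) = √64010 ≈ 253, ∠ = arctan(253/1) ≈ 89.77°
pole (s+80): 80 + j253 → |·| = √(80²+253²) = √70409 ≈ 265.35, ∠ = arctan(253/80) ≈ 72.45°
pole at origin: |s| = 253, ∠ = 90.00° (in denominator)
|H| = 500 · 64093 / 1.6985e+07 ≈ 1.8868
Gain = 20 log₁₀(1.8868) ≈ 5.51 dB

5.5 dB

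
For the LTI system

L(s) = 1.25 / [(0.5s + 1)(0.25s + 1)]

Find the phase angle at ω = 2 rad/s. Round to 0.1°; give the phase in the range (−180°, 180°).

At ω = 2 rad/s:
pole (1 + j2·0.5) = 1 + j1 → |·| ≈ 1.4142, ∠ ≈ 45.00°
pole (1 + j2·0.25) = 1 + j0.5 → |·| ≈ 1.118, ∠ ≈ 26.57°
∠L = (0°) − (45.00° + 26.57°) = -71.57°

-71.6°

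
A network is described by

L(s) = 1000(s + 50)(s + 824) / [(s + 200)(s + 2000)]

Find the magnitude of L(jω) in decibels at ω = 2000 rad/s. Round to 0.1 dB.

At s = jω = j2000:
zero (s+50): 50 + j2000 → |·| = √(50²+2000²) = √4002500 ≈ 2000.6, ∠ = arctan(2000/50) ≈ 88.57°
zero (s+824): 824 + j2000 → |·| = √(824²+2000²) = √4678976 ≈ 2163.1, ∠ = arctan(2000/824) ≈ 67.61°
pole (s+200): 200 + j2000 → |·| = √(200²+2000²) = √4040000 ≈ 2010, ∠ = arctan(2000/200) ≈ 84.29°
pole (s+2000): 2000 + j2000 → |·| = √(2000²+2000²) = √8000000 ≈ 2828.4, ∠ = arctan(2000/2000) ≈ 45.00°
|L| = 1000 · 4.3275e+06 / 5.6851e+06 ≈ 761.2
Gain = 20 log₁₀(761.2) ≈ 57.63 dB

57.6 dB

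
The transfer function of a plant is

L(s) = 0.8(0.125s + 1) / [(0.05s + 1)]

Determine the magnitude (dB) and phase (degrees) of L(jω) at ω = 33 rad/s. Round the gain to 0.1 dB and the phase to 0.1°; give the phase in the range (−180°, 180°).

4.9 dB, 17.6°

At ω = 33 rad/s:
zero (1 + j33·0.125) = 1 + j4.125 → |·| ≈ 4.2445, ∠ ≈ 76.37°
pole (1 + j33·0.05) = 1 + j1.65 → |·| ≈ 1.9294, ∠ ≈ 58.78°
|L| = 0.8 · 4.2445 / (1.9294) ≈ 1.7599
Gain = 20 log₁₀(1.7599) ≈ 4.91 dB
∠L = (76.37°) − (58.78°) = 17.59°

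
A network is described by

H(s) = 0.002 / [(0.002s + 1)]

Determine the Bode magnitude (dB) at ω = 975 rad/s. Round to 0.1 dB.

-60.8 dB

At ω = 975 rad/s:
pole (1 + j975·0.002) = 1 + j1.95 → |·| ≈ 2.1915, ∠ ≈ 62.85°
|H| = 0.002 · 1 / (2.1915) ≈ 0.00091262
Gain = 20 log₁₀(0.00091262) ≈ -60.79 dB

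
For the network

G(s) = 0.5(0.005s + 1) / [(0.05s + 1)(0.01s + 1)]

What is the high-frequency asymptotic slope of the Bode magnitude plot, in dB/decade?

-20 dB/decade

Each pole contributes −20 dB/decade at high frequency; each zero contributes +20 dB/decade.
Net: 1 zero(s) − 2 pole(s) → -20 dB/decade.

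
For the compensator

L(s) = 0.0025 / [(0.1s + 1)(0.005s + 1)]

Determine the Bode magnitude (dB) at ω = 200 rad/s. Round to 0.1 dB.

-81.1 dB

At ω = 200 rad/s:
pole (1 + j200·0.1) = 1 + j20 → |·| ≈ 20.025, ∠ ≈ 87.14°
pole (1 + j200·0.005) = 1 + j1 → |·| ≈ 1.4142, ∠ ≈ 45.00°
|L| = 0.0025 · 1 / (20.025 · 1.4142) ≈ 8.8279e-05
Gain = 20 log₁₀(8.8279e-05) ≈ -81.08 dB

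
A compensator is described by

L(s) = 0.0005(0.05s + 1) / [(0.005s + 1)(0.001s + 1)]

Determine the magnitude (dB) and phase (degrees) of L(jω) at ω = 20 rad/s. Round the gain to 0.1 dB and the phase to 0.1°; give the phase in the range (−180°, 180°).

At ω = 20 rad/s:
zero (1 + j20·0.05) = 1 + j1 → |·| ≈ 1.4142, ∠ ≈ 45.00°
pole (1 + j20·0.005) = 1 + j0.1 → |·| ≈ 1.005, ∠ ≈ 5.71°
pole (1 + j20·0.001) = 1 + j0.02 → |·| ≈ 1.0002, ∠ ≈ 1.15°
|L| = 0.0005 · 1.4142 / (1.005 · 1.0002) ≈ 0.00070344
Gain = 20 log₁₀(0.00070344) ≈ -63.06 dB
∠L = (45.00°) − (5.71° + 1.15°) = 38.14°

-63.1 dB, 38.1°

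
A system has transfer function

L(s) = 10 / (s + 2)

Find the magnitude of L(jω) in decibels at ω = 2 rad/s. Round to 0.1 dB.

At s = jω = j2:
pole (s+2): 2 + j2 → |·| = √(2²+2²) = √8 ≈ 2.8284, ∠ = arctan(2/2) ≈ 45.00°
|L| = 10 / 2.8284 ≈ 3.5356
Gain = 20 log₁₀(3.5356) ≈ 10.97 dB

11.0 dB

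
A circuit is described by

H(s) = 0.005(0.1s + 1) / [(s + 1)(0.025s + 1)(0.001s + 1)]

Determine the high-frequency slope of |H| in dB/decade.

-40 dB/decade

Each pole contributes −20 dB/decade at high frequency; each zero contributes +20 dB/decade.
Net: 1 zero(s) − 3 pole(s) → -40 dB/decade.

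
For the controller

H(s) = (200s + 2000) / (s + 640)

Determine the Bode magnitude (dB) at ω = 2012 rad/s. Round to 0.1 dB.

45.6 dB

Substitute s = j2012:
Numerator: 200(j2012) + 2000 = 2000 + j402400
Denominator: (j2012) + 640 = 640 + j2012
|N| = √(2000² + 402400²) ≈ 4.024e+05, ∠N ≈ 89.72°
|D| = √(640² + 2012²) ≈ 2111.3, ∠D ≈ 72.35°
|H| = 4.024e+05 / 2111.3 ≈ 190.59
Gain = 20 log₁₀(190.59) ≈ 45.60 dB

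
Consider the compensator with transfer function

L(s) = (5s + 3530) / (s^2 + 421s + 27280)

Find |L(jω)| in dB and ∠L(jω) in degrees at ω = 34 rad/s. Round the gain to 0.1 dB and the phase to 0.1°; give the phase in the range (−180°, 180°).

-18.5 dB, -26.0°

Substitute s = j34:
Numerator: 5(j34) + 3530 = 3530 + j170
Denominator: (j34)^2 + 421(j34) + 27280 = 26124 + j14314
|N| = √(3530² + 170²) ≈ 3534.1, ∠N ≈ 2.76°
|D| = √(26124² + 14314²) ≈ 29788, ∠D ≈ 28.72°
|L| = 3534.1 / 29788 ≈ 0.11864
Gain = 20 log₁₀(0.11864) ≈ -18.52 dB
∠L = 2.76° − 28.72° = -25.96°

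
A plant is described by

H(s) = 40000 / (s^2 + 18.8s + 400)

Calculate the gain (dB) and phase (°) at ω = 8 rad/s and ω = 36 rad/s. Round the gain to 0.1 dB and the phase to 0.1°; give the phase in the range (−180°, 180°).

At s = jω = j8:
quadratic: (j8)² + 18.8·j8 + 400 = 336 + j150.4 → |·| ≈ 368.13, ∠ ≈ 24.11°
|H| = 40000 / 368.13 ≈ 108.66
Gain = 20 log₁₀(108.66) ≈ 40.72 dB
∠H = 0.00° − 24.11° = -24.11°

At s = jω = j36:
quadratic: (j36)² + 18.8·j36 + 400 = -896 + j676.8 → |·| ≈ 1122.9, ∠ ≈ 142.93°
|H| = 40000 / 1122.9 ≈ 35.622
Gain = 20 log₁₀(35.622) ≈ 31.03 dB
∠H = 0.00° − 142.93° = -142.93°

ω = 8: 40.7 dB, -24.1°; ω = 36: 31.0 dB, -142.9°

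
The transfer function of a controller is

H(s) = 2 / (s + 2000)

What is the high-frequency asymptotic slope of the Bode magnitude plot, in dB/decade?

Each pole contributes −20 dB/decade at high frequency; each zero contributes +20 dB/decade.
Net: 0 zero(s) − 1 pole(s) → -20 dB/decade.

-20 dB/decade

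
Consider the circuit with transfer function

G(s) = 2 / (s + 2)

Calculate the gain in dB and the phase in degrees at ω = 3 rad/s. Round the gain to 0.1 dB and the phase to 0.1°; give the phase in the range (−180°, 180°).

-5.1 dB, -56.3°

Substitute s = j3:
Numerator: 2 = 2 + j0
Denominator: (j3) + 2 = 2 + j3
|N| = √(2² + 0²) ≈ 2, ∠N ≈ 0.00°
|D| = √(2² + 3²) ≈ 3.6056, ∠D ≈ 56.31°
|G| = 2 / 3.6056 ≈ 0.55469
Gain = 20 log₁₀(0.55469) ≈ -5.12 dB
∠G = 0.00° − 56.31° = -56.31°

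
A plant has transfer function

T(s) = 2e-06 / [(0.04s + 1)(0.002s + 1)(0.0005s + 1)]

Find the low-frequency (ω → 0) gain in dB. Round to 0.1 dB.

T(0) = 2e-06 · 1 / 1 = 2e-06
20 log₁₀(2e-06) ≈ -113.98 dB

-114.0 dB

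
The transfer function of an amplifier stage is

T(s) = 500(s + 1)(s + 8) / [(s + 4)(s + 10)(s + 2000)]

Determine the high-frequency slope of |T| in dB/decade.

-20 dB/decade

Each pole contributes −20 dB/decade at high frequency; each zero contributes +20 dB/decade.
Net: 2 zero(s) − 3 pole(s) → -20 dB/decade.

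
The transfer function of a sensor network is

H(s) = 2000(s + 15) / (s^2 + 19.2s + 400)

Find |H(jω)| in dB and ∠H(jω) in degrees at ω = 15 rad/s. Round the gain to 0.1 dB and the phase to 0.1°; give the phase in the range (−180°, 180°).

42.0 dB, -13.7°

At s = jω = j15:
zero (s+15): 15 + j15 → |·| = √(15²+15²) = √450 ≈ 21.213, ∠ = arctan(15/15) ≈ 45.00°
quadratic: (j15)² + 19.2·j15 + 400 = 175 + j288 → |·| ≈ 337, ∠ ≈ 58.72°
|H| = 2000 · 21.213 / 337 ≈ 125.89
Gain = 20 log₁₀(125.89) ≈ 42.00 dB
∠H = 45.00° − 58.72° = -13.72°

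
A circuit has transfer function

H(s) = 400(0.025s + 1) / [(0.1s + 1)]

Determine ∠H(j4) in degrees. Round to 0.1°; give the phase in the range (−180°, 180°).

-16.1°

At ω = 4 rad/s:
zero (1 + j4·0.025) = 1 + j0.1 → |·| ≈ 1.005, ∠ ≈ 5.71°
pole (1 + j4·0.1) = 1 + j0.4 → |·| ≈ 1.077, ∠ ≈ 21.80°
∠H = (5.71°) − (21.80°) = -16.09°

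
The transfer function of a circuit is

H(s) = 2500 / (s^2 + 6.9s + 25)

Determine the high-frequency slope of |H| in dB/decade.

-40 dB/decade

Each pole contributes −20 dB/decade at high frequency; each zero contributes +20 dB/decade.
Net: 0 zero(s) − 2 pole(s) → -40 dB/decade.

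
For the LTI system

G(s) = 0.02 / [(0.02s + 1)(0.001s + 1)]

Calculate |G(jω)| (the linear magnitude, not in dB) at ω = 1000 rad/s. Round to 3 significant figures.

At ω = 1000 rad/s:
pole (1 + j1000·0.02) = 1 + j20 → |·| ≈ 20.025, ∠ ≈ 87.14°
pole (1 + j1000·0.001) = 1 + j1 → |·| ≈ 1.4142, ∠ ≈ 45.00°
|G| = 0.02 · 1 / (20.025 · 1.4142) ≈ 0.00070623

0.000706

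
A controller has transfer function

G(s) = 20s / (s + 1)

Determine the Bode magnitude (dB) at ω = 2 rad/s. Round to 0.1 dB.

At s = jω = j2:
zero at origin: s = j2 → |·| = 2, ∠ = 90.00°
pole (s+1): 1 + j2 → |·| = √(1²+2²) = √5 ≈ 2.2361, ∠ = arctan(2/1) ≈ 63.43°
|G| = 20 · 2 / 2.2361 ≈ 17.888
Gain = 20 log₁₀(17.888) ≈ 25.05 dB

25.1 dB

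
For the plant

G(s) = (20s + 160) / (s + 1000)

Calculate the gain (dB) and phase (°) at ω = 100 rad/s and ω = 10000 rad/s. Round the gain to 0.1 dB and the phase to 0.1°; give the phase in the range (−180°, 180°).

Substitute s = j100:
Numerator: 20(j100) + 160 = 160 + j2000
Denominator: (j100) + 1000 = 1000 + j100
|N| = √(160² + 2000²) ≈ 2006.4, ∠N ≈ 85.43°
|D| = √(1000² + 100²) ≈ 1005, ∠D ≈ 5.71°
|G| = 2006.4 / 1005 ≈ 1.9964
Gain = 20 log₁₀(1.9964) ≈ 6.00 dB
∠G = 85.43° − 5.71° = 79.72°

Substitute s = j10000:
Numerator: 20(j10000) + 160 = 160 + j200000
Denominator: (j10000) + 1000 = 1000 + j10000
|N| = √(160² + 200000²) ≈ 2e+05, ∠N ≈ 89.95°
|D| = √(1000² + 10000²) ≈ 10050, ∠D ≈ 84.29°
|G| = 2e+05 / 10050 ≈ 19.9
Gain = 20 log₁₀(19.9) ≈ 25.98 dB
∠G = 89.95° − 84.29° = 5.66°

ω = 100: 6.0 dB, 79.7°; ω = 10000: 26.0 dB, 5.7°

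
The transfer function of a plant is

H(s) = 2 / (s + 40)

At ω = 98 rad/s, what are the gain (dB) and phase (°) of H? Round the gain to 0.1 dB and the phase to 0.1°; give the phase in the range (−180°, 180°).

-34.5 dB, -67.8°

At s = jω = j98:
pole (s+40): 40 + j98 → |·| = √(40²+98²) = √11204 ≈ 105.85, ∠ = arctan(98/40) ≈ 67.80°
|H| = 2 / 105.85 ≈ 0.018895
Gain = 20 log₁₀(0.018895) ≈ -34.47 dB
∠H = 0.00° − 67.80° = -67.80°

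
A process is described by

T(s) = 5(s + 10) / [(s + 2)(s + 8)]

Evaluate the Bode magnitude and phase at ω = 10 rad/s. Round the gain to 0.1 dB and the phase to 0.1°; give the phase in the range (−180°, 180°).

-5.3 dB, -85.0°

At s = jω = j10:
zero (s+10): 10 + j10 → |·| = √(10²+10²) = √200 ≈ 14.142, ∠ = arctan(10/10) ≈ 45.00°
pole (s+2): 2 + j10 → |·| = √(2²+10²) = √104 ≈ 10.198, ∠ = arctan(10/2) ≈ 78.69°
pole (s+8): 8 + j10 → |·| = √(8²+10²) = √164 ≈ 12.806, ∠ = arctan(10/8) ≈ 51.34°
|T| = 5 · 14.142 / 130.6 ≈ 0.54142
Gain = 20 log₁₀(0.54142) ≈ -5.33 dB
∠T = 45.00° − 130.03° = -85.03°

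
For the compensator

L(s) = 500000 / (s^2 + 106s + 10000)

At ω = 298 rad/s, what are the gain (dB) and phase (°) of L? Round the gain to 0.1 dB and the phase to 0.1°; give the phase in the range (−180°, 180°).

15.4 dB, -158.2°

At s = jω = j298:
quadratic: (j298)² + 106·j298 + 10000 = -78804 + j31588 → |·| ≈ 84899, ∠ ≈ 158.16°
|L| = 500000 / 84899 ≈ 5.8894
Gain = 20 log₁₀(5.8894) ≈ 15.40 dB
∠L = 0.00° − 158.16° = -158.16°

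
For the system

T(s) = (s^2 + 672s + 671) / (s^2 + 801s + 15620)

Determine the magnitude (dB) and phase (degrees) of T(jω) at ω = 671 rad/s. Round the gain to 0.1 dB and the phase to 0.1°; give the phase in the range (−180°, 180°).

-0.7 dB, 6.0°

Substitute s = j671:
Numerator: (j671)^2 + 672(j671) + 671 = -449570 + j450912
Denominator: (j671)^2 + 801(j671) + 15620 = -434621 + j537471
|N| = √(449570² + 450912²) ≈ 6.3674e+05, ∠N ≈ 134.91°
|D| = √(434621² + 537471²) ≈ 6.9121e+05, ∠D ≈ 128.96°
|T| = 6.3674e+05 / 6.9121e+05 ≈ 0.9212
Gain = 20 log₁₀(0.9212) ≈ -0.71 dB
∠T = 134.91° − 128.96° = 5.95°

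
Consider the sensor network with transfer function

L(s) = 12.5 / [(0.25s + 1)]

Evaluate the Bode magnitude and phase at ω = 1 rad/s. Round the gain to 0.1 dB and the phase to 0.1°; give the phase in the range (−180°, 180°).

21.7 dB, -14.0°

At ω = 1 rad/s:
pole (1 + j1·0.25) = 1 + j0.25 → |·| ≈ 1.0308, ∠ ≈ 14.04°
|L| = 12.5 · 1 / (1.0308) ≈ 12.127
Gain = 20 log₁₀(12.127) ≈ 21.68 dB
∠L = (0°) − (14.04°) = -14.04°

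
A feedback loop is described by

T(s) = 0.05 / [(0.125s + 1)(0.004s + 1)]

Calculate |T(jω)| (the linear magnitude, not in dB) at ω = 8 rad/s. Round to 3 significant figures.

At ω = 8 rad/s:
pole (1 + j8·0.125) = 1 + j1 → |·| ≈ 1.4142, ∠ ≈ 45.00°
pole (1 + j8·0.004) = 1 + j0.032 → |·| ≈ 1.0005, ∠ ≈ 1.83°
|T| = 0.05 · 1 / (1.4142 · 1.0005) ≈ 0.035338

0.0353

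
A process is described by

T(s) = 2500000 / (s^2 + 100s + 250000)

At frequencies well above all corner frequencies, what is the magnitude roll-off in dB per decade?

Each pole contributes −20 dB/decade at high frequency; each zero contributes +20 dB/decade.
Net: 0 zero(s) − 2 pole(s) → -40 dB/decade.

-40 dB/decade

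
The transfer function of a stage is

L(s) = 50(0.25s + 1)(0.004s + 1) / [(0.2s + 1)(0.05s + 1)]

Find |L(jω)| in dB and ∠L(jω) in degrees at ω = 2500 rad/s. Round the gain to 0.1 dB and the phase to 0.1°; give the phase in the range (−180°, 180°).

14.0 dB, -5.2°

At ω = 2500 rad/s:
zero (1 + j2500·0.25) = 1 + j625 → |·| ≈ 625, ∠ ≈ 89.91°
zero (1 + j2500·0.004) = 1 + j10 → |·| ≈ 10.05, ∠ ≈ 84.29°
pole (1 + j2500·0.2) = 1 + j500 → |·| ≈ 500, ∠ ≈ 89.89°
pole (1 + j2500·0.05) = 1 + j125 → |·| ≈ 125, ∠ ≈ 89.54°
|L| = 50 · 625 · 10.05 / (500 · 125) ≈ 5.025
Gain = 20 log₁₀(5.025) ≈ 14.02 dB
∠L = (89.91° + 84.29°) − (89.89° + 89.54°) = -5.23°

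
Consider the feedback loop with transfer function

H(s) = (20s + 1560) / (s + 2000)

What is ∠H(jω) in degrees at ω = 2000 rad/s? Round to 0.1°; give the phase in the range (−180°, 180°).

Substitute s = j2000:
Numerator: 20(j2000) + 1560 = 1560 + j40000
Denominator: (j2000) + 2000 = 2000 + j2000
|N| = √(1560² + 40000²) ≈ 40030, ∠N ≈ 87.77°
|D| = √(2000² + 2000²) ≈ 2828.4, ∠D ≈ 45.00°
∠H = 87.77° − 45.00° = 42.77°

42.8°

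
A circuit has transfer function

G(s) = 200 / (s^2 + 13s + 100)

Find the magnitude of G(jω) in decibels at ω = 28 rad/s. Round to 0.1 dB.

-11.8 dB

At s = jω = j28:
quadratic: (j28)² + 13·j28 + 100 = -684 + j364 → |·| ≈ 774.82, ∠ ≈ 151.98°
|G| = 200 / 774.82 ≈ 0.25812
Gain = 20 log₁₀(0.25812) ≈ -11.76 dB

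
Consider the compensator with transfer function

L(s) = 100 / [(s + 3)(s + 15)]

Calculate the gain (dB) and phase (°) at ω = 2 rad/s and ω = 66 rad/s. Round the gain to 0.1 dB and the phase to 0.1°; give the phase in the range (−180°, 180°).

ω = 2: 5.3 dB, -41.3°; ω = 66: -33.0 dB, -164.6°

At s = jω = j2:
pole (s+3): 3 + j2 → |·| = √(3²+2²) = √13 ≈ 3.6056, ∠ = arctan(2/3) ≈ 33.69°
pole (s+15): 15 + j2 → |·| = √(15²+2²) = √229 ≈ 15.133, ∠ = arctan(2/15) ≈ 7.59°
|L| = 100 / 54.564 ≈ 1.8327
Gain = 20 log₁₀(1.8327) ≈ 5.26 dB
∠L = 0.00° − 41.28° = -41.28°

At s = jω = j66:
pole (s+3): 3 + j66 → |·| = √(3²+66²) = √4365 ≈ 66.068, ∠ = arctan(66/3) ≈ 87.40°
pole (s+15): 15 + j66 → |·| = √(15²+66²) = √4581 ≈ 67.683, ∠ = arctan(66/15) ≈ 77.20°
|L| = 100 / 4471.7 ≈ 0.022363
Gain = 20 log₁₀(0.022363) ≈ -33.01 dB
∠L = 0.00° − 164.60° = -164.60°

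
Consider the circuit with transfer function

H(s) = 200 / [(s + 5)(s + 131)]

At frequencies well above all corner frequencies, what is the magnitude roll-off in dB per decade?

-40 dB/decade

Each pole contributes −20 dB/decade at high frequency; each zero contributes +20 dB/decade.
Net: 0 zero(s) − 2 pole(s) → -40 dB/decade.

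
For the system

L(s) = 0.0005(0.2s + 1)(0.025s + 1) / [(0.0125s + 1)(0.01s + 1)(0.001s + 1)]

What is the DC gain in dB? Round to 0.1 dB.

L(0) = 0.0005 · 1 / 1 = 0.0005
20 log₁₀(0.0005) ≈ -66.02 dB

-66.0 dB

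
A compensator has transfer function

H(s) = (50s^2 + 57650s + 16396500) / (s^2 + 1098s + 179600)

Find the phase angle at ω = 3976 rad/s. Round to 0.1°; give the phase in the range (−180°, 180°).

Substitute s = j3976:
Numerator: 50(j3976)^2 + 57650(j3976) + 16396500 = -774032300 + j229216400
Denominator: (j3976)^2 + 1098(j3976) + 179600 = -15628976 + j4365648
|N| = √(774032300² + 229216400²) ≈ 8.0726e+08, ∠N ≈ 163.50°
|D| = √(15628976² + 4365648²) ≈ 1.6227e+07, ∠D ≈ 164.39°
∠H = 163.50° − 164.39° = -0.89°

-0.9°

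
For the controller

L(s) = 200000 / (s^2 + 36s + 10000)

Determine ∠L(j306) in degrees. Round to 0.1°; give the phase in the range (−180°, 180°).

At s = jω = j306:
quadratic: (j306)² + 36·j306 + 10000 = -83636 + j11016 → |·| ≈ 84358, ∠ ≈ 172.50°
∠L = 0.00° − 172.50° = -172.50°

-172.5°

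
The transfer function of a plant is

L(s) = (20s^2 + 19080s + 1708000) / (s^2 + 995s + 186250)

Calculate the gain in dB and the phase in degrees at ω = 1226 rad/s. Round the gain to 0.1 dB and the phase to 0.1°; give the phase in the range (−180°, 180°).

26.2 dB, 3.3°

Substitute s = j1226:
Numerator: 20(j1226)^2 + 19080(j1226) + 1708000 = -28353520 + j23392080
Denominator: (j1226)^2 + 995(j1226) + 186250 = -1316826 + j1219870
|N| = √(28353520² + 23392080²) ≈ 3.6757e+07, ∠N ≈ 140.48°
|D| = √(1316826² + 1219870²) ≈ 1.795e+06, ∠D ≈ 137.19°
|L| = 3.6757e+07 / 1.795e+06 ≈ 20.477
Gain = 20 log₁₀(20.477) ≈ 26.23 dB
∠L = 140.48° − 137.19° = 3.29°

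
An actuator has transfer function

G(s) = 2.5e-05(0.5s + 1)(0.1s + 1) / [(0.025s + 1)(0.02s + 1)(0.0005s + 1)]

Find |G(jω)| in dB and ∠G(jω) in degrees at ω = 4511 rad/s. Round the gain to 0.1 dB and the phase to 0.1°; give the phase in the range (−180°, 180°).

At ω = 4511 rad/s:
zero (1 + j4511·0.5) = 1 + j2255.5 → |·| ≈ 2255.5, ∠ ≈ 89.97°
zero (1 + j4511·0.1) = 1 + j451.1 → |·| ≈ 451.1, ∠ ≈ 89.87°
pole (1 + j4511·0.025) = 1 + j112.775 → |·| ≈ 112.78, ∠ ≈ 89.49°
pole (1 + j4511·0.02) = 1 + j90.22 → |·| ≈ 90.226, ∠ ≈ 89.36°
pole (1 + j4511·0.0005) = 1 + j2.2555 → |·| ≈ 2.4672, ∠ ≈ 66.09°
|G| = 2.5e-05 · 2255.5 · 451.1 / (112.78 · 90.226 · 2.4672) ≈ 0.0010132
Gain = 20 log₁₀(0.0010132) ≈ -59.89 dB
∠G = (89.97° + 89.87°) − (89.49° + 89.36° + 66.09°) = -65.10°

-59.9 dB, -65.1°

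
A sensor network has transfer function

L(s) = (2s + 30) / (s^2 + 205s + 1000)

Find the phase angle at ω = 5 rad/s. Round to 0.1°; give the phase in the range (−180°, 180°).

-28.0°

Substitute s = j5:
Numerator: 2(j5) + 30 = 30 + j10
Denominator: (j5)^2 + 205(j5) + 1000 = 975 + j1025
|N| = √(30² + 10²) ≈ 31.623, ∠N ≈ 18.43°
|D| = √(975² + 1025²) ≈ 1414.7, ∠D ≈ 46.43°
∠L = 18.43° − 46.43° = -28.00°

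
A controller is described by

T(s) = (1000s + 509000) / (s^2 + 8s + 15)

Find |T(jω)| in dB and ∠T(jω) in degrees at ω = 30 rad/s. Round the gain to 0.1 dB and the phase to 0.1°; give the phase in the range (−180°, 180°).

Substitute s = j30:
Numerator: 1000(j30) + 509000 = 509000 + j30000
Denominator: (j30)^2 + 8(j30) + 15 = -885 + j240
|N| = √(509000² + 30000²) ≈ 5.0988e+05, ∠N ≈ 3.37°
|D| = √(885² + 240²) ≈ 916.97, ∠D ≈ 164.83°
|T| = 5.0988e+05 / 916.97 ≈ 556.05
Gain = 20 log₁₀(556.05) ≈ 54.90 dB
∠T = 3.37° − 164.83° = -161.46°

54.9 dB, -161.5°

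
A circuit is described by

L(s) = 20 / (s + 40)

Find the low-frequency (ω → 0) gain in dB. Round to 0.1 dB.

-6.0 dB

L(0) = 20 / (40) = 0.5
20 log₁₀(0.5) ≈ -6.02 dB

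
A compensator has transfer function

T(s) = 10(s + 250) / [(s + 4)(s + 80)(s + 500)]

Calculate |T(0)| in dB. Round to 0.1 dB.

T(0) = 10·250 / (4·80·500) = 0.015625
20 log₁₀(0.015625) ≈ -36.12 dB

-36.1 dB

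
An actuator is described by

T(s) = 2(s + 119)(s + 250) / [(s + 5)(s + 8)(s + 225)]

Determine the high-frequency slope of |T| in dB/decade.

Each pole contributes −20 dB/decade at high frequency; each zero contributes +20 dB/decade.
Net: 2 zero(s) − 3 pole(s) → -20 dB/decade.

-20 dB/decade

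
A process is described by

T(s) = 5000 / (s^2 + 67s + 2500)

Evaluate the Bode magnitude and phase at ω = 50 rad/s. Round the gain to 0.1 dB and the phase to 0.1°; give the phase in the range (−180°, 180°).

At s = jω = j50:
quadratic: (j50)² + 67·j50 + 2500 = 0 + j3350 → |·| ≈ 3350, ∠ ≈ 90.00°
|T| = 5000 / 3350 ≈ 1.4925
Gain = 20 log₁₀(1.4925) ≈ 3.48 dB
∠T = 0.00° − 90.00° = -90.00°

3.5 dB, -90.0°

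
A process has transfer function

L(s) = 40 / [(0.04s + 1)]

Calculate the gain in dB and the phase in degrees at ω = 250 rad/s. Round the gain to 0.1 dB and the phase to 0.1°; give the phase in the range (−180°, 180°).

At ω = 250 rad/s:
pole (1 + j250·0.04) = 1 + j10 → |·| ≈ 10.05, ∠ ≈ 84.29°
|L| = 40 · 1 / (10.05) ≈ 3.9801
Gain = 20 log₁₀(3.9801) ≈ 12.00 dB
∠L = (0°) − (84.29°) = -84.29°

12.0 dB, -84.3°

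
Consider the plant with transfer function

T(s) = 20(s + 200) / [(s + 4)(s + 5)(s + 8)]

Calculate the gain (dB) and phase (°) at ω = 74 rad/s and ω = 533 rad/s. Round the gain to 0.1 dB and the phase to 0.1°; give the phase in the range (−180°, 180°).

ω = 74: -39.6 dB, 123.4°; ω = 533: -82.5 dB, 161.3°

At s = jω = j74:
zero (s+200): 200 + j74 → |·| = √(200²+74²) = √45476 ≈ 213.25, ∠ = arctan(74/200) ≈ 20.30°
pole (s+4): 4 + j74 → |·| = √(4²+74²) = √5492 ≈ 74.108, ∠ = arctan(74/4) ≈ 86.91°
pole (s+5): 5 + j74 → |·| = √(5²+74²) = √5501 ≈ 74.169, ∠ = arctan(74/5) ≈ 86.13°
pole (s+8): 8 + j74 → |·| = √(8²+74²) = √5540 ≈ 74.431, ∠ = arctan(74/8) ≈ 83.83°
|T| = 20 · 213.25 / 4.0911e+05 ≈ 0.010425
Gain = 20 log₁₀(0.010425) ≈ -39.64 dB
∠T = 20.30° − 256.87° = -236.57° ≡ 123.43° (principal value)

At s = jω = j533:
zero (s+200): 200 + j533 → |·| = √(200²+533²) = √324089 ≈ 569.29, ∠ = arctan(533/200) ≈ 69.43°
pole (s+4): 4 + j533 → |·| = √(4²+533²) = √284105 ≈ 533.02, ∠ = arctan(533/4) ≈ 89.57°
pole (s+5): 5 + j533 → |·| = √(5²+533²) = √284114 ≈ 533.02, ∠ = arctan(533/5) ≈ 89.46°
pole (s+8): 8 + j533 → |·| = √(8²+533²) = √284153 ≈ 533.06, ∠ = arctan(533/8) ≈ 89.14°
|T| = 20 · 569.29 / 1.5145e+08 ≈ 7.5179e-05
Gain = 20 log₁₀(7.5179e-05) ≈ -82.48 dB
∠T = 69.43° − 268.17° = -198.74° ≡ 161.26° (principal value)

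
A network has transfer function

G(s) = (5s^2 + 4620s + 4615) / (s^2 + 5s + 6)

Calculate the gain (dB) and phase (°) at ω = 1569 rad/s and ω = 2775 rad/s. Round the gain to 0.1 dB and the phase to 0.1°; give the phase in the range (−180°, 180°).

Substitute s = j1569:
Numerator: 5(j1569)^2 + 4620(j1569) + 4615 = -12304190 + j7248780
Denominator: (j1569)^2 + 5(j1569) + 6 = -2461755 + j7845
|N| = √(12304190² + 7248780²) ≈ 1.4281e+07, ∠N ≈ 149.50°
|D| = √(2461755² + 7845²) ≈ 2.4618e+06, ∠D ≈ 179.82°
|G| = 1.4281e+07 / 2.4618e+06 ≈ 5.801
Gain = 20 log₁₀(5.801) ≈ 15.27 dB
∠G = 149.50° − 179.82° = -30.32°

Substitute s = j2775:
Numerator: 5(j2775)^2 + 4620(j2775) + 4615 = -38498510 + j12820500
Denominator: (j2775)^2 + 5(j2775) + 6 = -7700619 + j13875
|N| = √(38498510² + 12820500²) ≈ 4.0577e+07, ∠N ≈ 161.58°
|D| = √(7700619² + 13875²) ≈ 7.7006e+06, ∠D ≈ 179.90°
|G| = 4.0577e+07 / 7.7006e+06 ≈ 5.2693
Gain = 20 log₁₀(5.2693) ≈ 14.44 dB
∠G = 161.58° − 179.90° = -18.32°

ω = 1569: 15.3 dB, -30.3°; ω = 2775: 14.4 dB, -18.3°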